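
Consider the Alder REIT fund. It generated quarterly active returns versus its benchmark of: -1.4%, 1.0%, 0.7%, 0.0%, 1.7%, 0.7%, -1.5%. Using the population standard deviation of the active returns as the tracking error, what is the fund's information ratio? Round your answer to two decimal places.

r̄ = (-1.4 + 1 + 0.7 + 0 + 1.7 + 0.7 − 1.5) / 7 = 1.20 / 7 = 0.1714%
Population std dev = √[8.8743 / 7] = 1.1259%
IR = r̄ / tracking error = 0.1714 / 1.1259 = 0.1522

0.15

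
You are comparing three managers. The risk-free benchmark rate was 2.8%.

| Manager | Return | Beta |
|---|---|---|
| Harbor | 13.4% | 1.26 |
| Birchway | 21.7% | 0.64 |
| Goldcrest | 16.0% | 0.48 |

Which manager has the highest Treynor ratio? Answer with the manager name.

Harbor: Treynor = (13.4% − 2.8%) / 1.26 = 8.413
Birchway: Treynor = (21.7% − 2.8%) / 0.64 = 29.531
Goldcrest: Treynor = (16.0% − 2.8%) / 0.48 = 27.500
Highest: Birchway (29.531).

Birchway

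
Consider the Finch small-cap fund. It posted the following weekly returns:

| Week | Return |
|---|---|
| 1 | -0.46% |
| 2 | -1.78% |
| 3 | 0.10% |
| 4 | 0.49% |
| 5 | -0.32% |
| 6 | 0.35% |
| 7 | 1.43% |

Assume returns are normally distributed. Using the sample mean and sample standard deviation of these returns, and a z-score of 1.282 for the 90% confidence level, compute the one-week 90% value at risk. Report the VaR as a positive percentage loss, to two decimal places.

1.30

r̄ = (-0.46 − 1.78 + 0.1 + 0.49 − 0.32 + 0.35 + 1.43) / 7 = -0.0271%
Sample std dev = √[5.8947 / 6] = 0.9912%
VaR = −(r̄ − z·σ) = −(-0.0271 − 1.282 × 0.9912) = −(-1.2978) = 1.2978%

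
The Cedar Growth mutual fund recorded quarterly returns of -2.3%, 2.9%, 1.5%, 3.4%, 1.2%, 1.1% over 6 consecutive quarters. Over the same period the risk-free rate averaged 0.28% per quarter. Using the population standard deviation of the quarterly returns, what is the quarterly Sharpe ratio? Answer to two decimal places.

0.56

r̄ = (-2.3 + 2.9 + 1.5 + 3.4 + 1.2 + 1.1) / 6 = 1.3000%
Population σ = √[Σ(r − r̄)² / 6] = √[20.0200 / 6] = √3.3367 = 1.8267%
Sharpe = (r̄ − rf) / σ = (1.3000 − 0.28) / 1.8267 = 1.0200 / 1.8267 = 0.5584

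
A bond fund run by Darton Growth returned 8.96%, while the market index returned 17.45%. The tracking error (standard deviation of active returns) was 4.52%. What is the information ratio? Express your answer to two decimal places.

-1.88

IR = (Rp − Rb) / TE = (8.96% − 17.45%) / 4.52% = -8.49% / 4.52% = -1.8783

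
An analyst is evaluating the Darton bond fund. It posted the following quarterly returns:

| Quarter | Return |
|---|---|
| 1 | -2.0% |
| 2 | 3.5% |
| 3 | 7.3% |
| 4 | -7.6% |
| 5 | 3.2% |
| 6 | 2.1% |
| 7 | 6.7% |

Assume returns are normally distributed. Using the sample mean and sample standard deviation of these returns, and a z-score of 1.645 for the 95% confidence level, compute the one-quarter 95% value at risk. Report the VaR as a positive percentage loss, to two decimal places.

6.66

r̄ = (-2 + 3.5 + 7.3 − 7.6 + 3.2 + 2.1 + 6.7) / 7 = 13.20 / 7 = 1.8857%
Σ(r − r̄)² = 161.9486; sample σ = √(161.9486/6) = 5.1953%
VaR = −(r̄ − z·σ) = −(1.8857 − 1.645 × 5.1953) = −(-6.6606) = 6.6606%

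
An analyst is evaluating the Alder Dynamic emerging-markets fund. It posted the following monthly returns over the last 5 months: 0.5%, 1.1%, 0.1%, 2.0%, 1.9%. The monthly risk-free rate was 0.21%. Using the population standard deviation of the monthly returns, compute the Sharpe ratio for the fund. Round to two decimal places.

r̄ = (0.5 + 1.1 + 0.1 + 2 + 1.9) / 5 = 5.60 / 5 = 1.1200%
Σ(r − r̄)² = 2.8080; population σ = √(2.8080/5) = 0.7494%
Sharpe = (r̄ − rf) / σ = (1.1200 − 0.21) / 0.7494 = 0.9100 / 0.7494 = 1.2143

1.21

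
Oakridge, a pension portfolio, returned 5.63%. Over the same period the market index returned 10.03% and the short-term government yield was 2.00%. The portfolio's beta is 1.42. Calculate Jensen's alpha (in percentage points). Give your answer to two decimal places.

CAPM expected return = Rf + β(Rm − Rf) = 2.00% + 1.42 × (10.03% − 2.00%) = 2 + 1.42 × 8.03 = 13.4026%
Jensen's α = Rp − E[R] = 5.63% − 13.4026% = -7.7726

-7.77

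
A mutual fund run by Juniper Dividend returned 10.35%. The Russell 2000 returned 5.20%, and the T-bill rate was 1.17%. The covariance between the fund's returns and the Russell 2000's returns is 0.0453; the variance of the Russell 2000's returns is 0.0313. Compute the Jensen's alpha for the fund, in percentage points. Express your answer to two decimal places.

3.35

β = Cov / Var = 0.0453 / 0.0313 = 1.4473
E[R] = Rf + β(Rm − Rf) = 1.17% + 1.4473 × (5.20% − 1.17%) = 7.0026%
α = Rp − E[R] = 10.35% − 7.0026% = 3.3474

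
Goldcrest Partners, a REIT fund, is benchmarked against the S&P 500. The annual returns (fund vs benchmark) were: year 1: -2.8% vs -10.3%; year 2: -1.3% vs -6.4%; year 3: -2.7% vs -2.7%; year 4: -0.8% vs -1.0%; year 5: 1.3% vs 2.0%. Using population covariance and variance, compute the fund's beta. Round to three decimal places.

r̄p = -1.2600%,  r̄m = -3.6800%
Cov = Σ(rp − r̄p)(rm − r̄m) / 5 = 4.9332
Var(rm) = Σ(rm − r̄m)² / 5 = 18.3256
β = Cov / Var = 4.9332 / 18.3256 = 0.2692

0.269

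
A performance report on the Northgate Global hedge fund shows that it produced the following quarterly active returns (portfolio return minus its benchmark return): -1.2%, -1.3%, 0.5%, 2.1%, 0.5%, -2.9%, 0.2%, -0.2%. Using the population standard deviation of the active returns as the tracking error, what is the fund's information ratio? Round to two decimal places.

-0.20

μ = (-1.2 − 1.3 + 0.5 + 2.1 + 0.5 − 2.9 + 0.2 − 0.2) / 8 = -0.2875%
Population std dev = √[15.8688 / 8] = 1.4084%
IR = μ / tracking error = -0.2875 / 1.4084 = -0.2041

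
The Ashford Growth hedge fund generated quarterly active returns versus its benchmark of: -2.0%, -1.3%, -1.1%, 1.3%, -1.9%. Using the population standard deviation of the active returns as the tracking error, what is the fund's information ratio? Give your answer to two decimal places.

Mean return r̄ = -5.00 / 5 = -1.0000%
Population std dev = √[7.2000 / 5] = 1.2000%
IR = r̄ / tracking error = -1.0000 / 1.2000 = -0.8333

-0.83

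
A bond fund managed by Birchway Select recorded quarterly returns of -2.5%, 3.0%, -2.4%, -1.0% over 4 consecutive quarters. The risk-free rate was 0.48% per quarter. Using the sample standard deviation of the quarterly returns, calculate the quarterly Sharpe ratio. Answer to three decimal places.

Mean return r̄ = -2.90 / 4 = -0.7250%
Σ(r − r̄)² = (-2.5 − (-0.7250))² + (3 − (-0.7250))² + (-2.4 − (-0.7250))² + … = 19.9075
σ = √[19.9075 / 3] = 2.5760%
Sharpe = (r̄ − rf) / σ = (-0.7250 − 0.48) / 2.5760 = -1.2050 / 2.5760 = -0.4678

-0.468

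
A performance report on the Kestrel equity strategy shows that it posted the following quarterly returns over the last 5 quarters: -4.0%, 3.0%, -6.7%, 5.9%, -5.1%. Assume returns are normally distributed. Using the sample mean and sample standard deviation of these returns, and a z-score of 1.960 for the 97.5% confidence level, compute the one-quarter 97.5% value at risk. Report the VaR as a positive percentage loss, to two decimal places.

Mean return r̄ = -6.90 / 5 = -1.3800%
Sample std dev = √[121.1880 / 4] = 5.5043%
VaR = −(r̄ − z·σ) = −(-1.3800 − 1.960 × 5.5043) = −(-12.1684) = 12.1684%

12.17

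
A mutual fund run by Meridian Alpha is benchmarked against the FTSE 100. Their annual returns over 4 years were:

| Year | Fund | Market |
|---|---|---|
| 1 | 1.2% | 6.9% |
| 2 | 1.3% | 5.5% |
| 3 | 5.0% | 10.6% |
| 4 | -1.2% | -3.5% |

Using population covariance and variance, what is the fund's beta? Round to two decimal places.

r̄p = 1.5750%,  r̄m = 4.8750%
Cov = Σ(rp − r̄p)(rm − r̄m) / 4 = 10.4794
Var(rm) = Σ(rm − r̄m)² / 4 = 26.8519
β = Cov / Var = 10.4794 / 26.8519 = 0.3903

0.39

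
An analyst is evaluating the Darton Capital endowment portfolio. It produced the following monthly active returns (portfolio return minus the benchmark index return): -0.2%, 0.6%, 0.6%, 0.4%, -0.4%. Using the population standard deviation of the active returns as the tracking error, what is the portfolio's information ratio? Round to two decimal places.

0.48

μ = (-0.2 + 0.6 + 0.6 + 0.4 − 0.4) / 5 = 1.00 / 5 = 0.2000%
Population σ = √[Σ(r − μ)² / 5] = √[0.8800 / 5] = √0.1760 = 0.4195%
IR = μ / tracking error = 0.2000 / 0.4195 = 0.4768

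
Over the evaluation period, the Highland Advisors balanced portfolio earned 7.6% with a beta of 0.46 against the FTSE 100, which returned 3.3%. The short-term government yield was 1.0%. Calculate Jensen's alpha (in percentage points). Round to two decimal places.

5.54

CAPM expected return = Rf + β(Rm − Rf) = 1.0% + 0.46 × (3.3% − 1.0%) = 1 + 0.46 × 2.30 = 2.0580%
Jensen's α = Rp − E[R] = 7.6% − 2.0580% = 5.5420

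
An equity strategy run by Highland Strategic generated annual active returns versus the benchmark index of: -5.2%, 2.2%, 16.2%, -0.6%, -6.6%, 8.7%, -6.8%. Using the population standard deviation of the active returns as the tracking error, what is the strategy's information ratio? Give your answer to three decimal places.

0.141

Mean return μ = 7.90 / 7 = 1.1286%
Population std dev = √[451.2543 / 7] = 8.0290%
IR = μ / tracking error = 1.1286 / 8.0290 = 0.1406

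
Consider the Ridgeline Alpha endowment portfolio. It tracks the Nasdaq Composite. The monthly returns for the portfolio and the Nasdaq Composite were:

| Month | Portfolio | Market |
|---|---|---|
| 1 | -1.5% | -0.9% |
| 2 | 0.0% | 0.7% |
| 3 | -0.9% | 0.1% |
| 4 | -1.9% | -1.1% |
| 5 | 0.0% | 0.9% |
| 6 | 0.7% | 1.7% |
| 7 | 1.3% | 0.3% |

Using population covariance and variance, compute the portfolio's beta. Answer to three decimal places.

0.931

r̄p = -0.3286%,  r̄m = 0.2429%
Cov = Σ(rp − r̄p)(rm − r̄m) / 7 = 0.7841
Var(rm) = Σ(rm − r̄m)² / 7 = 0.8424
β = Cov / Var = 0.7841 / 0.8424 = 0.9308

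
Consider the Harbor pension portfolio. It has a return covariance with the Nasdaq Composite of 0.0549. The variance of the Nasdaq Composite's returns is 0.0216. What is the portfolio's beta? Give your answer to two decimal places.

β = Cov(Rp, Rm) / Var(Rm) = 0.0549 / 0.0216 = 2.5417

2.54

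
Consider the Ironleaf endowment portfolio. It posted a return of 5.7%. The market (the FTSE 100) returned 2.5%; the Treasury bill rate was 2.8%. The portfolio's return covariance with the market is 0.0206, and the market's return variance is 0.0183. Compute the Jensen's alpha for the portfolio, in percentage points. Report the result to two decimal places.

3.24

β = Cov / Var = 0.0206 / 0.0183 = 1.1257
E[R] = Rf + β(Rm − Rf) = 2.8% + 1.1257 × (2.5% − 2.8%) = 2.4623%
α = Rp − E[R] = 5.7% − 2.4623% = 3.2377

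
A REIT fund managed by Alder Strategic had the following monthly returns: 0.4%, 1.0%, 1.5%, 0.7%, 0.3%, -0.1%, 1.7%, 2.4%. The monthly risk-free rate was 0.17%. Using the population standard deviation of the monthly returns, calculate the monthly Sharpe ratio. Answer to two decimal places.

r̄ = (0.4 + 1 + 1.5 + 0.7 + 0.3 − 0.1 + 1.7 + 2.4) / 8 = 7.90 / 8 = 0.9875%
Population std dev = √[4.8488 / 8] = 0.7785%
Sharpe = (r̄ − rf) / σ = (0.9875 − 0.17) / 0.7785 = 0.8175 / 0.7785 = 1.0501

1.05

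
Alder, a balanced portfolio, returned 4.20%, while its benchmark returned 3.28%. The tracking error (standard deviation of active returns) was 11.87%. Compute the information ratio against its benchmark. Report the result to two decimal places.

0.08

IR = (Rp − Rb) / TE = (4.20% − 3.28%) / 11.87% = 0.92% / 11.87% = 0.0775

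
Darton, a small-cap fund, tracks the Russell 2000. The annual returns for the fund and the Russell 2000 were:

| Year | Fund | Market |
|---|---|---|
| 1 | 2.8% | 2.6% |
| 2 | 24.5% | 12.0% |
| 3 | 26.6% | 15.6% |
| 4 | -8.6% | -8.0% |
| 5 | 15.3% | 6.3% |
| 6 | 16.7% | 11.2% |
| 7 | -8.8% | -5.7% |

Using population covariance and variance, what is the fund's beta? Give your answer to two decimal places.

1.60

r̄p = 9.7857%,  r̄m = 4.8571%
Cov = Σ(rp − r̄p)(rm − r̄m) / 7 = 112.2737
Var(rm) = Σ(rm − r̄m)² / 7 = 70.0853
β = Cov / Var = 112.2737 / 70.0853 = 1.6020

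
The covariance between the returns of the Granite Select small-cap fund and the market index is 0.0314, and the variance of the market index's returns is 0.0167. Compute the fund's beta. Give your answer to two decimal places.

β = Cov(Rp, Rm) / Var(Rm) = 0.0314 / 0.0167 = 1.8802

1.88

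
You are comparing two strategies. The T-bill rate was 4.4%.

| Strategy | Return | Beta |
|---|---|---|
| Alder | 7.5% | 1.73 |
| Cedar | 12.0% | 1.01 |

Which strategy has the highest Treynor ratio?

Cedar

Alder: Treynor = (7.5% − 4.4%) / 1.73 = 1.792
Cedar: Treynor = (12.0% − 4.4%) / 1.01 = 7.525
Highest: Cedar (7.525).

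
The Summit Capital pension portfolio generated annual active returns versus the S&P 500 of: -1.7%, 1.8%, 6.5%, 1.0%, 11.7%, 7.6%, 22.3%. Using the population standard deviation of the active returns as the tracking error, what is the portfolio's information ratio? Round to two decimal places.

Mean return r̄ = 49.20 / 7 = 7.0286%
Σ(r − r̄)² = 395.5143; population σ = √(395.5143/7) = 7.5168%
IR = r̄ / tracking error = 7.0286 / 7.5168 = 0.9351

0.94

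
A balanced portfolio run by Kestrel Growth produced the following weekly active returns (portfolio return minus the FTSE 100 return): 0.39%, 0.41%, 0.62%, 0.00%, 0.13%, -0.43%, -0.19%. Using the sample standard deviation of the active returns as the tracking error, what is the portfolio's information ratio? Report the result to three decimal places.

0.360

Mean return r̄ = 0.930 / 7 = 0.1329%
Sample std dev = √[0.8189 / 6] = 0.3694%
IR = r̄ / tracking error = 0.1329 / 0.3694 = 0.3598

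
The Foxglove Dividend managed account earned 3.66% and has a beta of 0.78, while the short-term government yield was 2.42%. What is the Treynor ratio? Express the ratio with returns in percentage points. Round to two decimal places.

Treynor = (Rp − Rf) / β = (3.66% − 2.42%) / 0.78 = 1.24 / 0.78 = 1.5897

1.59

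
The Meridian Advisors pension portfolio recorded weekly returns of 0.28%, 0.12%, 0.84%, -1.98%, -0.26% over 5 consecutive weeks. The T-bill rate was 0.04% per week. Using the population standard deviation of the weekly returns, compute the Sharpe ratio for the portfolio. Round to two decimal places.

-0.25

Mean return r̄ = -1.000 / 5 = -0.2000%
Σ(r − r̄)² = (0.28 − (-0.2000))² + (0.12 − (-0.2000))² + … = 4.5864
σ = √[4.5864 / 5] = 0.9577%
Sharpe = (r̄ − rf) / σ = (-0.2000 − 0.04) / 0.9577 = -0.2400 / 0.9577 = -0.2506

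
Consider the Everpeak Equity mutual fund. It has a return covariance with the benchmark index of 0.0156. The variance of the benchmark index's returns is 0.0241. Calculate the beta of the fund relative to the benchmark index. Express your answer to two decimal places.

0.65

β = Cov(Rp, Rm) / Var(Rm) = 0.0156 / 0.0241 = 0.6473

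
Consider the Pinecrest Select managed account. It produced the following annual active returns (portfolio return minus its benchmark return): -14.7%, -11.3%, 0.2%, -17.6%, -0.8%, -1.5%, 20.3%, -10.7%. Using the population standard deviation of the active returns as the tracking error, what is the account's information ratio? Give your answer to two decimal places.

-0.40

Mean return r̄ = -36.10 / 8 = -4.5125%
Population std dev = √[1020.1488 / 8] = 11.2924%
IR = r̄ / tracking error = -4.5125 / 11.2924 = -0.3996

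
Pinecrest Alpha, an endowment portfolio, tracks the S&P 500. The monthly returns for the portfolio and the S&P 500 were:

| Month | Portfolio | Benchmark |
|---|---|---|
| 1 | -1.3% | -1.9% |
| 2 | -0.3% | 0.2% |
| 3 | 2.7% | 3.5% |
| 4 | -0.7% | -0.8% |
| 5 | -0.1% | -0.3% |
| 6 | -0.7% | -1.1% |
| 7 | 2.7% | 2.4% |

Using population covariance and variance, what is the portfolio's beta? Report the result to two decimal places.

0.83

r̄p = 0.3286%,  r̄m = 0.2857%
Cov = Σ(rp − r̄p)(rm − r̄m) / 7 = 2.7204
Var(rm) = Σ(rm − r̄m)² / 7 = 3.2898
β = Cov / Var = 2.7204 / 3.2898 = 0.8269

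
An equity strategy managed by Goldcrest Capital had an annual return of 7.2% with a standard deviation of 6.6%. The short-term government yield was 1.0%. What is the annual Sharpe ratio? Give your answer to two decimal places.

Sharpe = (Rp − Rf) / σp = (7.2% − 1.0%) / 6.6% = 6.20% / 6.6% = 0.9394

0.94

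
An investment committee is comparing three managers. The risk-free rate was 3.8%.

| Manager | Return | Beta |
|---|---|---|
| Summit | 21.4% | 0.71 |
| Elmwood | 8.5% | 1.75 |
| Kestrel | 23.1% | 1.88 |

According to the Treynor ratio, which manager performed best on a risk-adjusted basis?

Summit

Summit: Treynor = (21.4% − 3.8%) / 0.71 = 24.789
Elmwood: Treynor = (8.5% − 3.8%) / 1.75 = 2.686
Kestrel: Treynor = (23.1% − 3.8%) / 1.88 = 10.266
Highest: Summit (24.789).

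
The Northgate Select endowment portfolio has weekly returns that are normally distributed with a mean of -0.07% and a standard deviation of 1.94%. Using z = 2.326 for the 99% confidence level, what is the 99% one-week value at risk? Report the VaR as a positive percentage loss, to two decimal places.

4.58

VaR (as % loss) = −(μ − z·σ) = −(-0.07% − 2.326 × 1.94%) = −(-4.58244%) = 4.58244%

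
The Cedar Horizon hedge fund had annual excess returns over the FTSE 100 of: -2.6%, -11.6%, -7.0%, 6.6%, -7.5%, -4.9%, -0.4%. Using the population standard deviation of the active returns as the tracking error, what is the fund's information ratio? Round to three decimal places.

r̄ = (-2.6 − 11.6 − 7 + 6.6 − 7.5 − 4.9 − 0.4) / 7 = -3.9143%
Σ(r − r̄)² = 207.0486; population σ = √(207.0486/7) = 5.4386%
IR = r̄ / tracking error = -3.9143 / 5.4386 = -0.7197

-0.720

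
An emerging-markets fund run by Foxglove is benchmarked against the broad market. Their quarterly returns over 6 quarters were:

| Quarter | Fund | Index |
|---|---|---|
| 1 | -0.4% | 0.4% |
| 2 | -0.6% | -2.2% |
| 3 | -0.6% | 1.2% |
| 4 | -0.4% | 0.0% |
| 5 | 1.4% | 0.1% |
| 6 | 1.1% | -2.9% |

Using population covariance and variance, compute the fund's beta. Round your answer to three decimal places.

-0.180

r̄p = 0.0833%,  r̄m = -0.5667%
Cov = Σ(rp − r̄p)(rm − r̄m) / 6 = -0.3878
Var(rm) = Σ(rm − r̄m)² / 6 = 2.1556
β = Cov / Var = -0.3878 / 2.1556 = -0.1799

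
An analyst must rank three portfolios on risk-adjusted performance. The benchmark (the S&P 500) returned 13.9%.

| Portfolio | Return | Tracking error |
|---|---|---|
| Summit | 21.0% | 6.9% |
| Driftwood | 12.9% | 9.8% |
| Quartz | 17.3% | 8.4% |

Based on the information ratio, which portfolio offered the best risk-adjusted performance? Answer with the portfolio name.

Summit: IR = (21.0% − 13.9%) / 6.9% = 1.029
Driftwood: IR = (12.9% − 13.9%) / 9.8% = -0.102
Quartz: IR = (17.3% − 13.9%) / 8.4% = 0.405
Highest: Summit (1.029).

Summit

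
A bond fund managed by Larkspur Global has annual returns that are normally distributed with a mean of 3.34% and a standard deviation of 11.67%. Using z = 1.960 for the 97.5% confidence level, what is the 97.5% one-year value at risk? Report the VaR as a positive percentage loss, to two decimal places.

VaR (as % loss) = −(μ − z·σ) = −(3.34% − 1.960 × 11.67%) = −(-19.5332%) = 19.5332%

19.53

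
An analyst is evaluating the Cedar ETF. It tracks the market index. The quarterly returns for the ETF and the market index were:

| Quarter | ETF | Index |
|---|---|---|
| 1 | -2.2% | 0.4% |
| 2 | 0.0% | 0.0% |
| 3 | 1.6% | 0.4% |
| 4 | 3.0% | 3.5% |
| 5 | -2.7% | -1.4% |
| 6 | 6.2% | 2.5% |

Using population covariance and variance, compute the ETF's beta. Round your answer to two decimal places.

r̄p = 0.9833%,  r̄m = 0.9000%
Cov = Σ(rp − r̄p)(rm − r̄m) / 6 = 4.0383
Var(rm) = Σ(rm − r̄m)² / 6 = 2.6533
β = Cov / Var = 4.0383 / 2.6533 = 1.5220

1.52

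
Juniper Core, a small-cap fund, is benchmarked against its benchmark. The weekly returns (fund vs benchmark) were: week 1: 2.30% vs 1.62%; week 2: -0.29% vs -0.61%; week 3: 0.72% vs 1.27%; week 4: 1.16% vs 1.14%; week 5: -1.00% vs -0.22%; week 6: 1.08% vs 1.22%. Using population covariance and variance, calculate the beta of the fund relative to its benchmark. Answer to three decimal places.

1.134

r̄p = 0.6617%,  r̄m = 0.7367%
Cov = Σ(rp − r̄p)(rm − r̄m) / 6 = 0.7921
Var(rm) = Σ(rm − r̄m)² / 6 = 0.6983
β = Cov / Var = 0.7921 / 0.6983 = 1.1343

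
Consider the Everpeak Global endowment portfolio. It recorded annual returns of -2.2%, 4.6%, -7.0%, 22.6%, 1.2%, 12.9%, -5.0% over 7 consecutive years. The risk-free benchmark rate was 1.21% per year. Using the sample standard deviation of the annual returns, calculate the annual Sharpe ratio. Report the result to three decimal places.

0.251

r̄ = (-2.2 + 4.6 − 7 + 22.6 + 1.2 + 12.9 − 5) / 7 = 27.10 / 7 = 3.8714%
Sample std dev = √[673.6943 / 6] = 10.5963%
Sharpe = (r̄ − rf) / σ = (3.8714 − 1.21) / 10.5963 = 2.6614 / 10.5963 = 0.2512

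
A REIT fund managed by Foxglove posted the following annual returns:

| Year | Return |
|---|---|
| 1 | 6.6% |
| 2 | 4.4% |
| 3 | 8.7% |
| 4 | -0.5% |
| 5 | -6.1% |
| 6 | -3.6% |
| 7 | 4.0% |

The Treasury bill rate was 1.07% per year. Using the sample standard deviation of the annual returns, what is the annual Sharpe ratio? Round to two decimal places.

0.16

r̄ = (6.6 + 4.4 + 8.7 − 0.5 − 6.1 − 3.6 + 4) / 7 = 13.50 / 7 = 1.9286%
Σ(r − r̄)² = 178.9943; sample σ = √(178.9943/6) = 5.4619%
Sharpe = (r̄ − rf) / σ = (1.9286 − 1.07) / 5.4619 = 0.8586 / 5.4619 = 0.1572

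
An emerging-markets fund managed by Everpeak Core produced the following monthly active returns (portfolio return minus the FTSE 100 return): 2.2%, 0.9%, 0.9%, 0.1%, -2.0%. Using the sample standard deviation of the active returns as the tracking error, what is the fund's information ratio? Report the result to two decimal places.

r̄ = (2.2 + 0.9 + 0.9 + 0.1 − 2) / 5 = 2.10 / 5 = 0.4200%
Σ(r − r̄)² = (2.2 − 0.4200)² + (0.9 − 0.4200)² + (0.9 − 0.4200)² + … = 9.5880
σ = √[9.5880 / 4] = 1.5482%
IR = r̄ / tracking error = 0.4200 / 1.5482 = 0.2713

0.27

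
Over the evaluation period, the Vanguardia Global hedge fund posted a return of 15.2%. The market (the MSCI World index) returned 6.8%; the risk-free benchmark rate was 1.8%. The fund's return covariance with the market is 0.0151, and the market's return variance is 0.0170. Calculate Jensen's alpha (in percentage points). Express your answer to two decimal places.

β = Cov / Var = 0.0151 / 0.0170 = 0.8882
E[R] = Rf + β(Rm − Rf) = 1.8% + 0.8882 × (6.8% − 1.8%) = 6.2410%
α = Rp − E[R] = 15.2% − 6.2410% = 8.9590

8.96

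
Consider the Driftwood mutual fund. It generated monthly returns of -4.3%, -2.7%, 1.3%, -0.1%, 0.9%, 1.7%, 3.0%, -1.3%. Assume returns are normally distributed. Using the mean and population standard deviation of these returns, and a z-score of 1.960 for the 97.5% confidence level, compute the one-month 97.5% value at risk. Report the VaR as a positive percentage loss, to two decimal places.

4.66

μ = (-4.3 − 2.7 + 1.3 − 0.1 + 0.9 + 1.7 + 3 − 1.3) / 8 = -1.50 / 8 = -0.1875%
Σ(r − μ)² = (-4.3 − (-0.1875))² + (-2.7 − (-0.1875))² + … = 41.5888
population σ = √(41.5888 / 8) = √5.1986 = 2.2800%
VaR = −(μ − z·σ) = −(-0.1875 − 1.960 × 2.2800) = −(-4.6563) = 4.6563%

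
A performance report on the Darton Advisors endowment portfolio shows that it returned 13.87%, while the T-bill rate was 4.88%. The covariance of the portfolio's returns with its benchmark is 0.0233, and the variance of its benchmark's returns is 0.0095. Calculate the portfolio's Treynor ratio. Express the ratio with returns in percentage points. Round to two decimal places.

β = Cov / Var = 0.0233 / 0.0095 = 2.4526
Treynor = (Rp − Rf) / β = (13.87% − 4.88%) / 2.4526 = 8.99 / 2.4526 = 3.6655

3.67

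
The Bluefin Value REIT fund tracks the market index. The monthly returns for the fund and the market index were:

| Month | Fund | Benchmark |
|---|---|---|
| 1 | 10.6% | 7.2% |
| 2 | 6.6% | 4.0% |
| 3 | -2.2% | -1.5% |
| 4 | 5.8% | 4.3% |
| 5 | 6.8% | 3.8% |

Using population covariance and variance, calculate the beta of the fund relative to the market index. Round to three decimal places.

1.476

r̄p = 5.5200%,  r̄m = 3.5600%
Cov = Σ(rp − r̄p)(rm − r̄m) / 5 = 11.7088
Var(rm) = Σ(rm − r̄m)² / 5 = 7.9304
β = Cov / Var = 11.7088 / 7.9304 = 1.4764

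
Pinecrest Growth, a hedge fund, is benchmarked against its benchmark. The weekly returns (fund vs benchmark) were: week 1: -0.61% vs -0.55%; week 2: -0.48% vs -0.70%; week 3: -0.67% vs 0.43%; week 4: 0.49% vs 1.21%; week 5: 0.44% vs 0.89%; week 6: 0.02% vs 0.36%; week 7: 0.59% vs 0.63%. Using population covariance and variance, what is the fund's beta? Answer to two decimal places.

0.60

r̄p = -0.0314%,  r̄m = 0.3243%
Cov = Σ(rp − r̄p)(rm − r̄m) / 7 = 0.2597
Var(rm) = Σ(rm − r̄m)² / 7 = 0.4320
β = Cov / Var = 0.2597 / 0.4320 = 0.6012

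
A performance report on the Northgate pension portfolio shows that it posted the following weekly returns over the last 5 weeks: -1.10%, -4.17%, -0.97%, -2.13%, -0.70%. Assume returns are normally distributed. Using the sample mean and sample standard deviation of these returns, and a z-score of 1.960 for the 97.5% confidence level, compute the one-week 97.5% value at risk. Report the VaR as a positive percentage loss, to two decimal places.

r̄ = (-1.1 − 4.17 − 0.97 − 2.13 − 0.7) / 5 = -9.070 / 5 = -1.8140%
Σ(r − r̄)² = 8.1137; sample σ = √(8.1137/4) = 1.4242%
VaR = −(r̄ − z·σ) = −(-1.8140 − 1.960 × 1.4242) = −(-4.6054) = 4.6054%

4.61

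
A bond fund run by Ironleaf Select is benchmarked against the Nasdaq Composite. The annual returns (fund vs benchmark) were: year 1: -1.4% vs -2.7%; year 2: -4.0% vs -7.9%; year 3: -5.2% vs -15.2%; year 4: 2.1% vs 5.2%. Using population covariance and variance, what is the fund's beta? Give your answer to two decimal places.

0.37

r̄p = -2.1250%,  r̄m = -5.1500%
Cov = Σ(rp − r̄p)(rm − r̄m) / 4 = 20.3913
Var(rm) = Σ(rm − r̄m)² / 4 = 55.4225
β = Cov / Var = 20.3913 / 55.4225 = 0.3679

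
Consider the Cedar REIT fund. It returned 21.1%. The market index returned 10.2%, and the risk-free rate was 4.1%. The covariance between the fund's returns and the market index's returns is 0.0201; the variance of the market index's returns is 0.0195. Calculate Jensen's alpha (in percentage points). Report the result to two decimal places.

β = Cov / Var = 0.0201 / 0.0195 = 1.0308
E[R] = Rf + β(Rm − Rf) = 4.1% + 1.0308 × (10.2% − 4.1%) = 10.3879%
α = Rp − E[R] = 21.1% − 10.3879% = 10.7121

10.71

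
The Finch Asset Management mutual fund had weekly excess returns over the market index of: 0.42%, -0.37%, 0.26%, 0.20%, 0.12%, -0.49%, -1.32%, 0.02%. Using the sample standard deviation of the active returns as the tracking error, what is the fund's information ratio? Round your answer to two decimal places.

Mean return μ = -1.160 / 8 = -0.1450%
Sample σ = √[Σ(r − μ)² / 7] = √[2.2500 / 7] = √0.3214 = 0.5669%
IR = μ / tracking error = -0.1450 / 0.5669 = -0.2558

-0.26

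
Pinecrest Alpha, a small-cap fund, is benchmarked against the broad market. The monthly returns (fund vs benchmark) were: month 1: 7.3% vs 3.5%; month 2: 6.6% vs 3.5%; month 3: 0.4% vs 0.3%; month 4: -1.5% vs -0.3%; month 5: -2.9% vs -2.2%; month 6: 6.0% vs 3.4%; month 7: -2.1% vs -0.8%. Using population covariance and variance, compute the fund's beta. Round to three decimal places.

1.861

r̄p = 1.9714%,  r̄m = 1.0571%
Cov = Σ(rp − r̄p)(rm − r̄m) / 7 = 9.0131
Var(rm) = Σ(rm − r̄m)² / 7 = 4.8424
β = Cov / Var = 9.0131 / 4.8424 = 1.8613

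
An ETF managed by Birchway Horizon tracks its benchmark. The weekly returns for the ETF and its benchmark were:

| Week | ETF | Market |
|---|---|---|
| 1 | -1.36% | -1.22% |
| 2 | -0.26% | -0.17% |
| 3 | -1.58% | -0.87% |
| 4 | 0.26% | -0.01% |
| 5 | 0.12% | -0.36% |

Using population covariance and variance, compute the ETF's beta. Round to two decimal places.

1.52

r̄p = -0.5640%,  r̄m = -0.5260%
Cov = Σ(rp − r̄p)(rm − r̄m) / 5 = 0.3098
Var(rm) = Σ(rm − r̄m)² / 5 = 0.2041
β = Cov / Var = 0.3098 / 0.2041 = 1.5179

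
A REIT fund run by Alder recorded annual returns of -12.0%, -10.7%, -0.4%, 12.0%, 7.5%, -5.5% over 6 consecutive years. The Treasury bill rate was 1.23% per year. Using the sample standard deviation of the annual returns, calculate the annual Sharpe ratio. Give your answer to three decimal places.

Mean return r̄ = -9.10 / 6 = -1.5167%
Σ(r − r̄)² = (-12 − (-1.5167))² + (-10.7 − (-1.5167))² + … = 475.3483
σ = √[475.3483 / 5] = 9.7504%
Sharpe = (r̄ − rf) / σ = (-1.5167 − 1.23) / 9.7504 = -2.7467 / 9.7504 = -0.2817

-0.282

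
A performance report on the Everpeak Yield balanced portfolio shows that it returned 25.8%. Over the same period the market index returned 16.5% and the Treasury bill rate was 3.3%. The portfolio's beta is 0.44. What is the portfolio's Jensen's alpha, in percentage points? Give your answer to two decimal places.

16.69

CAPM expected return = Rf + β(Rm − Rf) = 3.3% + 0.44 × (16.5% − 3.3%) = 3.3 + 0.44 × 13.20 = 9.1080%
Jensen's α = Rp − E[R] = 25.8% − 9.1080% = 16.6920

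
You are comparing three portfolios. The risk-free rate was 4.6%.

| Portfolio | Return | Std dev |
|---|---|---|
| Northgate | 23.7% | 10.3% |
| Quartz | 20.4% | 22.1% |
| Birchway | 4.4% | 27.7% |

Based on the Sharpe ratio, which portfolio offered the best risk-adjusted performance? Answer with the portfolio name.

Northgate

Northgate: Sharpe ratio = (23.7% − 4.6%) / 10.3% = 1.854
Quartz: Sharpe ratio = (20.4% − 4.6%) / 22.1% = 0.715
Birchway: Sharpe ratio = (4.4% − 4.6%) / 27.7% = -0.007
Highest: Northgate (1.854).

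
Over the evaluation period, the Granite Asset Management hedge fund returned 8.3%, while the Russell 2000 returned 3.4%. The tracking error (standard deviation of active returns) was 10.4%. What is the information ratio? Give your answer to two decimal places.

IR = (Rp − Rb) / TE = (8.3% − 3.4%) / 10.4% = 4.90% / 10.4% = 0.4712

0.47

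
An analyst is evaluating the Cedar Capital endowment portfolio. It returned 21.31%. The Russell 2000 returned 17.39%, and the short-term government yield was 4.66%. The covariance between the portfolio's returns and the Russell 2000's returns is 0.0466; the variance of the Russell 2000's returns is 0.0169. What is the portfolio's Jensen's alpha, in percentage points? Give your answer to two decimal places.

-18.45

β = Cov / Var = 0.0466 / 0.0169 = 2.7574
E[R] = Rf + β(Rm − Rf) = 4.66% + 2.7574 × (17.39% − 4.66%) = 39.7617%
α = Rp − E[R] = 21.31% − 39.7617% = -18.4517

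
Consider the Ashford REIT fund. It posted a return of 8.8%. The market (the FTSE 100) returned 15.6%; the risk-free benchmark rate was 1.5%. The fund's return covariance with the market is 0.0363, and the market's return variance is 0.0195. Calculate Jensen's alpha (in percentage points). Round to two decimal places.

-18.95

β = Cov / Var = 0.0363 / 0.0195 = 1.8615
E[R] = Rf + β(Rm − Rf) = 1.5% + 1.8615 × (15.6% − 1.5%) = 27.7472%
α = Rp − E[R] = 8.8% − 27.7472% = -18.9472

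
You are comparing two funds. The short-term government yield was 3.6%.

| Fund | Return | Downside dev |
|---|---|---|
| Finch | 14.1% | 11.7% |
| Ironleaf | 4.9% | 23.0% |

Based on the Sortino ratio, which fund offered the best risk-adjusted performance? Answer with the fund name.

Finch: Sortino ratio = (14.1% − 3.6%) / 11.7% = 0.897
Ironleaf: Sortino ratio = (4.9% − 3.6%) / 23.0% = 0.057
Highest: Finch (0.897).

Finch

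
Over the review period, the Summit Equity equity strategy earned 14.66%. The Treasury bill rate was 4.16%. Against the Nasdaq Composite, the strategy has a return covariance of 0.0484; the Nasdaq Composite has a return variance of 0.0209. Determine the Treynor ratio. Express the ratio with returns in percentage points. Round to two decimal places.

4.53

β = Cov / Var = 0.0484 / 0.0209 = 2.3158
Treynor = (Rp − Rf) / β = (14.66% − 4.16%) / 2.3158 = 10.50 / 2.3158 = 4.5341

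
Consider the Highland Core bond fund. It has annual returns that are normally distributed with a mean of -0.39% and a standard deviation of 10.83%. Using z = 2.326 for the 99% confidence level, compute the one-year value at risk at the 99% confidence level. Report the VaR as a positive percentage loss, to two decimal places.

25.58

VaR (as % loss) = −(μ − z·σ) = −(-0.39% − 2.326 × 10.83%) = −(-25.58058%) = 25.58058%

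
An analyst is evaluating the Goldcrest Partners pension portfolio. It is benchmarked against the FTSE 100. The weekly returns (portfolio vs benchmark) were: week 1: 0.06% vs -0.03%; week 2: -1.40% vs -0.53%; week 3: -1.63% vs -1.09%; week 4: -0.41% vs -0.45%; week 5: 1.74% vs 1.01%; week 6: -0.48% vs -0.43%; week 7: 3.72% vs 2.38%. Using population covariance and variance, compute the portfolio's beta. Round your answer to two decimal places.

r̄p = 0.2286%,  r̄m = 0.1229%
Cov = Σ(rp − r̄p)(rm − r̄m) / 7 = 1.9032
Var(rm) = Σ(rm − r̄m)² / 7 = 1.2052
β = Cov / Var = 1.9032 / 1.2052 = 1.5792

1.58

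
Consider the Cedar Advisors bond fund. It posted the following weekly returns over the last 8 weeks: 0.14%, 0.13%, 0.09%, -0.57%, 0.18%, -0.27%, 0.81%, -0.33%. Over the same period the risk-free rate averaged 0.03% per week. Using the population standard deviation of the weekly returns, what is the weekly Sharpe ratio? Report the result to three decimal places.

-0.019

r̄ = (0.14 + 0.13 + 0.09 − 0.57 + 0.18 − 0.27 + 0.81 − 0.33) / 8 = 0.180 / 8 = 0.0225%
Σ(r − r̄)² = 1.2358; population σ = √(1.2358/8) = 0.3930%
Sharpe = (r̄ − rf) / σ = (0.0225 − 0.03) / 0.3930 = -0.0075 / 0.3930 = -0.0191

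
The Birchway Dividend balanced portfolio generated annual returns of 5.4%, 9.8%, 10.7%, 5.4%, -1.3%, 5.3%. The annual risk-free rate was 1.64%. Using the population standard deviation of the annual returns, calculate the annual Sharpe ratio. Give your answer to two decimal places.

Mean return r̄ = 35.30 / 6 = 5.8833%
Σ(r − r̄)² = (5.4 − 5.8833)² + (9.8 − 5.8833)² + … = 90.9483
σ = √[90.9483 / 6] = 3.8933%
Sharpe = (r̄ − rf) / σ = (5.8833 − 1.64) / 3.8933 = 4.2433 / 3.8933 = 1.0899

1.09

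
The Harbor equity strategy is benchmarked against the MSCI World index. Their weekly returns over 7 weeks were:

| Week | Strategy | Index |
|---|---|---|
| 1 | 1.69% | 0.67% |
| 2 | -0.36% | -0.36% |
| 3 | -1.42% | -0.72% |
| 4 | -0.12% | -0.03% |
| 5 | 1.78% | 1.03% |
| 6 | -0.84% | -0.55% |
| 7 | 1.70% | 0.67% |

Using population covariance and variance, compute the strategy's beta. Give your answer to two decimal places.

1.93

r̄p = 0.3471%,  r̄m = 0.1014%
Cov = Σ(rp − r̄p)(rm − r̄m) / 7 = 0.7823
Var(rm) = Σ(rm − r̄m)² / 7 = 0.4054
β = Cov / Var = 0.7823 / 0.4054 = 1.9297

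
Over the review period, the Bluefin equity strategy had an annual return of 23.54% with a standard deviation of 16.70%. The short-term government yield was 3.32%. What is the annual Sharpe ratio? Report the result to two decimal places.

Sharpe = (Rp − Rf) / σp = (23.54% − 3.32%) / 16.70% = 20.22% / 16.70% = 1.2108

1.21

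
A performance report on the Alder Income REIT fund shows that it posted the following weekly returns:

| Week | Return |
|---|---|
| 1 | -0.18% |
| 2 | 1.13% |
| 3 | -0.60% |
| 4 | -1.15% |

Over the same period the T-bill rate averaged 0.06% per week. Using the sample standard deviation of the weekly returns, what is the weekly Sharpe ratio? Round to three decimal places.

r̄ = (-0.18 + 1.13 − 0.6 − 1.15) / 4 = -0.800 / 4 = -0.2000%
Σ(r − r̄)² = (-0.18 − (-0.2000))² + (1.13 − (-0.2000))² + (-0.6 − (-0.2000))² + … = 2.8318
σ = √[2.8318 / 3] = 0.9716%
Sharpe = (r̄ − rf) / σ = (-0.2000 − 0.06) / 0.9716 = -0.2600 / 0.9716 = -0.2676

-0.268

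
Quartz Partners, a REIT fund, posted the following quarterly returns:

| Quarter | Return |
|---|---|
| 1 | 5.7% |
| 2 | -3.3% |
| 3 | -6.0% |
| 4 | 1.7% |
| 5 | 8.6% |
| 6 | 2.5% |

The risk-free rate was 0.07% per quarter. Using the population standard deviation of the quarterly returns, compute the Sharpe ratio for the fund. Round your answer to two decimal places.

0.29

Mean return r̄ = 9.20 / 6 = 1.5333%
Σ(r − r̄)² = 148.3733; population σ = √(148.3733/6) = 4.9728%
Sharpe = (r̄ − rf) / σ = (1.5333 − 0.07) / 4.9728 = 1.4633 / 4.9728 = 0.2943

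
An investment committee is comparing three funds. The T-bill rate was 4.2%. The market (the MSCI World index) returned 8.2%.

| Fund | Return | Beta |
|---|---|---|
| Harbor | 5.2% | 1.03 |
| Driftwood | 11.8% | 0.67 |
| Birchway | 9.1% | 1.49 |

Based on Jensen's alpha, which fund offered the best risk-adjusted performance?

Harbor: α = 5.2% − [4.2% + 1.03 × (8.2% − 4.2%)] = -3.120
Driftwood: α = 11.8% − [4.2% + 0.67 × (8.2% − 4.2%)] = 4.920
Birchway: α = 9.1% − [4.2% + 1.49 × (8.2% − 4.2%)] = -1.060
Highest: Driftwood (4.920).

Driftwood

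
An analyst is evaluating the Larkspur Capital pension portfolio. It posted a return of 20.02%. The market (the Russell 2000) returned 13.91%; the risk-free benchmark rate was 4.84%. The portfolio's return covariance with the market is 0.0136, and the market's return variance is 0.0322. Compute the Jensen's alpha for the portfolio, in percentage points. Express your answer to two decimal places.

11.35

β = Cov / Var = 0.0136 / 0.0322 = 0.4224
E[R] = Rf + β(Rm − Rf) = 4.84% + 0.4224 × (13.91% − 4.84%) = 8.6712%
α = Rp − E[R] = 20.02% − 8.6712% = 11.3488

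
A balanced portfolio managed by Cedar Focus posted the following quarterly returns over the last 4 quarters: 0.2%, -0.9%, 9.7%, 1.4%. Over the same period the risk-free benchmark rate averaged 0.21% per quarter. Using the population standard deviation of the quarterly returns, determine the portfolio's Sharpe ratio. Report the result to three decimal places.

r̄ = (0.2 − 0.9 + 9.7 + 1.4) / 4 = 2.6000%
Σ(r − r̄)² = 69.8600; population σ = √(69.8600/4) = 4.1791%
Sharpe = (r̄ − rf) / σ = (2.6000 − 0.21) / 4.1791 = 2.3900 / 4.1791 = 0.5719

0.572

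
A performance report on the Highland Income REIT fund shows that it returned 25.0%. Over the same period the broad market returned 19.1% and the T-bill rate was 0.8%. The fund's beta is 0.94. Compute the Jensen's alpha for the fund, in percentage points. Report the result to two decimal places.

CAPM expected return = Rf + β(Rm − Rf) = 0.8% + 0.94 × (19.1% − 0.8%) = 0.8 + 0.94 × 18.30 = 18.0020%
Jensen's α = Rp − E[R] = 25.0% − 18.0020% = 6.9980

7.00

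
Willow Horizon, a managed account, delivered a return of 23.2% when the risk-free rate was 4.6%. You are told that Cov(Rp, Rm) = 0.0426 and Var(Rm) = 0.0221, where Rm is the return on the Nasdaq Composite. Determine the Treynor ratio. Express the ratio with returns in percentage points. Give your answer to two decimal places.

β = Cov / Var = 0.0426 / 0.0221 = 1.9276
Treynor = (Rp − Rf) / β = (23.2% − 4.6%) / 1.9276 = 18.60 / 1.9276 = 9.6493

9.65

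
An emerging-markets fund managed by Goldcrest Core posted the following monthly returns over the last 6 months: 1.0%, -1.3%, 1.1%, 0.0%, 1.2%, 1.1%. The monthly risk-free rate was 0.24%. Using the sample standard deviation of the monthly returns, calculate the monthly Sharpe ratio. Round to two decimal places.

Mean return r̄ = 3.10 / 6 = 0.5167%
Σ(r − r̄)² = 4.9483; sample σ = √(4.9483/5) = 0.9948%
Sharpe = (r̄ − rf) / σ = (0.5167 − 0.24) / 0.9948 = 0.2767 / 0.9948 = 0.2781

0.28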